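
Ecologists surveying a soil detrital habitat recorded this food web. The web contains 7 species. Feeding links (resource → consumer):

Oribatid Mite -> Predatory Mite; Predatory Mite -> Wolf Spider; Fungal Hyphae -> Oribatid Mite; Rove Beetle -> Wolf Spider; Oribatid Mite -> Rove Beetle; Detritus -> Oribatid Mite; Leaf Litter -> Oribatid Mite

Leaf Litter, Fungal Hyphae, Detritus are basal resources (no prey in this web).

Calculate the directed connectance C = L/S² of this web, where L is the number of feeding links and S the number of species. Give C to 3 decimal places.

The web has S = 7 species and L = 7 feeding links.
C = L / S² = 7 / 49 = 0.1429 ≈ 0.143.

C = 0.143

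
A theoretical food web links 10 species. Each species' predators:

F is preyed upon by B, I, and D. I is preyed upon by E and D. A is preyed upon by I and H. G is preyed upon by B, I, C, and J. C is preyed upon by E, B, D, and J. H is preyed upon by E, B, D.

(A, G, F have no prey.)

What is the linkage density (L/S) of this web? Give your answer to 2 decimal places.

L/S = 1.80

There are L = 18 links among S = 10 species.
L/S = 18/10 = 1.8000 ≈ 1.80.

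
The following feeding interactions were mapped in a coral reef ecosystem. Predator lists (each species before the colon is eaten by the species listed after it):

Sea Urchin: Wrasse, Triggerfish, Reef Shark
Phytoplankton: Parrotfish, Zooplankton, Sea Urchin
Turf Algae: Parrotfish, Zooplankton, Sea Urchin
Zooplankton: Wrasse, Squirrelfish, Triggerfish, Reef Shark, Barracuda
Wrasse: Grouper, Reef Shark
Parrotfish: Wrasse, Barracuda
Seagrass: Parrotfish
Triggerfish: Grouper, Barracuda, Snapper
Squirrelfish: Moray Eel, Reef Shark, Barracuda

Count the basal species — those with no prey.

3

Basal species (no prey listed): Turf Algae, Phytoplankton, Seagrass.
Count: 3.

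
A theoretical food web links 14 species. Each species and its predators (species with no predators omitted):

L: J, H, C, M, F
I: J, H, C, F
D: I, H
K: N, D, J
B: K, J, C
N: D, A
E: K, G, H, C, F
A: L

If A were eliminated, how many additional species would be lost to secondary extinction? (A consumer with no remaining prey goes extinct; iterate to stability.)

2

Remove A.
Round 1: L (all prey gone) → extinct.
Round 2: M (all prey gone) → extinct.
No further losses. Total secondary extinctions: 2.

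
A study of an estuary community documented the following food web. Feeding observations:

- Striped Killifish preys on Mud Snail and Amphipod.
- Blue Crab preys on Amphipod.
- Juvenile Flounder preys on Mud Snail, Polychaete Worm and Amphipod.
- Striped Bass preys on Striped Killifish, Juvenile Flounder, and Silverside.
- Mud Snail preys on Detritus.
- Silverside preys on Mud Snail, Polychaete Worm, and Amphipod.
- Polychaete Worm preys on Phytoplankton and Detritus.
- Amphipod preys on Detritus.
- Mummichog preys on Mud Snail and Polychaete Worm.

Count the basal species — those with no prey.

2

Basal species (no prey listed): Phytoplankton, Detritus.
Count: 2.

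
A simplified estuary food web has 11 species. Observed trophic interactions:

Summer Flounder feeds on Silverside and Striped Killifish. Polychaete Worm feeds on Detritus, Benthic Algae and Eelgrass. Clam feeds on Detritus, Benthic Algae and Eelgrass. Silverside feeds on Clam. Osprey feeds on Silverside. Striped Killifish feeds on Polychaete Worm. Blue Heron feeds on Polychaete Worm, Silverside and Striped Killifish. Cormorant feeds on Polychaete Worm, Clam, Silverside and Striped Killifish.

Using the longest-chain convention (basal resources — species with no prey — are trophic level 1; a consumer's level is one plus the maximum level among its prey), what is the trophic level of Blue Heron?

Benthic Algae has no prey (basal) → level 1.
Clam eats Benthic Algae (level 1); other prey at levels: Eelgrass 1, Detritus 1 → level 2.
Silverside eats Clam → level 3.
Blue Heron eats Silverside (level 3); other prey at levels: Polychaete Worm 2, Striped Killifish 3 → level 4.

Trophic level 4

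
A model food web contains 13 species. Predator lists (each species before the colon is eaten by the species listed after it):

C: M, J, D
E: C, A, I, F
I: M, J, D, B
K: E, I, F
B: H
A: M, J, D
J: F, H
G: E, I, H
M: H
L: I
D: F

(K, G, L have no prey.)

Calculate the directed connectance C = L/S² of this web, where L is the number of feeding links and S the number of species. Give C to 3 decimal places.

The web has S = 13 species and L = 26 feeding links.
C = L / S² = 26 / 169 = 0.1538 ≈ 0.154.

C = 0.154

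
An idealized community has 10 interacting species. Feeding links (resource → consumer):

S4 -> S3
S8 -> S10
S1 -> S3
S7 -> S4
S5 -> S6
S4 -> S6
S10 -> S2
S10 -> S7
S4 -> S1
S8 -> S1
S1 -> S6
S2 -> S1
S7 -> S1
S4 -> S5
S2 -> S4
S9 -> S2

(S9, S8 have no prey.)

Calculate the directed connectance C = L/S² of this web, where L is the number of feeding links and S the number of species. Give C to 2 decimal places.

The web has S = 10 species and L = 16 feeding links.
C = L / S² = 16 / 100 = 0.1600 ≈ 0.16.

C = 0.16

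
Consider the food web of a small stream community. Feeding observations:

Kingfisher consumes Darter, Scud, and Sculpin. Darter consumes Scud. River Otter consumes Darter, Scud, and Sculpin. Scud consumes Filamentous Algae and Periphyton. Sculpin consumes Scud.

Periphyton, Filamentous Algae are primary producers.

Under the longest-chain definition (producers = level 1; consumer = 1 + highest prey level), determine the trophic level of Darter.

Trophic level 3

Periphyton is a producer → level 1.
Scud eats Periphyton (level 1); other prey at levels: Filamentous Algae 1 → level 2.
Darter eats Scud → level 3.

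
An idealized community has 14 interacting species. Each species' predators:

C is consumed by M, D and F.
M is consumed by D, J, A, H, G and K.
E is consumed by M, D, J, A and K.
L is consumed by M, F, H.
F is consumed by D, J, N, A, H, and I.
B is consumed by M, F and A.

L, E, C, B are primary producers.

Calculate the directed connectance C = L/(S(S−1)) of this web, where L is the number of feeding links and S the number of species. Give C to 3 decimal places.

The web has S = 14 species and L = 26 feeding links.
C = L / (S(S−1)) = 26 / 182 = 0.1429 ≈ 0.143.

C = 0.143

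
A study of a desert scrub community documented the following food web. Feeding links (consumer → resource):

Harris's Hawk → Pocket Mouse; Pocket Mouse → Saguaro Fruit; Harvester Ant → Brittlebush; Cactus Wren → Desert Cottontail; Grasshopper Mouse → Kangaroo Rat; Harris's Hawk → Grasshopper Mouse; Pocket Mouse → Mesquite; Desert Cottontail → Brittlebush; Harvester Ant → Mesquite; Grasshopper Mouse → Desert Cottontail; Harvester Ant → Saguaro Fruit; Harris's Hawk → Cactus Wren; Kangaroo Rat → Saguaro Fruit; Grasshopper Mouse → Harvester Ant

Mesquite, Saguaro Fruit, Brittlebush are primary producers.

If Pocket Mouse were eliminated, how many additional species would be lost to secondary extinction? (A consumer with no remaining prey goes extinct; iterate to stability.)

0

Remove Pocket Mouse.
Every predator of it retains at least one other prey: Harris's Hawk still has Grasshopper Mouse, Cactus Wren.
No consumer loses all prey, so no secondary extinctions occur.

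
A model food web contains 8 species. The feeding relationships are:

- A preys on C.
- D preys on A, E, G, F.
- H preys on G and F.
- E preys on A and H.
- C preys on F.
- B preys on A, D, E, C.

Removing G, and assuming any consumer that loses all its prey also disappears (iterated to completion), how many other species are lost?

0

Remove G.
Every predator of it retains at least one other prey: H still has F; D still has F, A, E.
No consumer loses all prey, so no secondary extinctions occur.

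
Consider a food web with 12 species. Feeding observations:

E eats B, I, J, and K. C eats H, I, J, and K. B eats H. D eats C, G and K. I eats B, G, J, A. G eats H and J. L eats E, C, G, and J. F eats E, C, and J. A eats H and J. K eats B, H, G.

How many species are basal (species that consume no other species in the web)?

2

Basal species (no prey listed): H, J.
Count: 2.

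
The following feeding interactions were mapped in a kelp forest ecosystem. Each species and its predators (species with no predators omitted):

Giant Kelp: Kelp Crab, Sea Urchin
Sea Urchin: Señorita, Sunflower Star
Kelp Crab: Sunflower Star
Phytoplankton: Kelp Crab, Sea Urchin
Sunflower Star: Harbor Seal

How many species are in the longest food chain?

4 species

One longest chain: Giant Kelp → Kelp Crab → Sunflower Star → Harbor Seal.
It has 4 species and 3 links.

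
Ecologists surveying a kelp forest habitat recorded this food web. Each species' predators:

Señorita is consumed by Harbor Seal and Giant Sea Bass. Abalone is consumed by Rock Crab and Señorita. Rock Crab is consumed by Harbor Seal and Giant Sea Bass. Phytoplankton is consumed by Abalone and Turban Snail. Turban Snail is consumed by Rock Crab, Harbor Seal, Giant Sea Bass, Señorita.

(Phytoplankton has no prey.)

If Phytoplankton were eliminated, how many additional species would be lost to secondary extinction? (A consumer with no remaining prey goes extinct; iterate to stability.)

Remove Phytoplankton.
Round 1: Turban Snail (all prey gone), Abalone (all prey gone) → extinct.
Round 2: Señorita (all prey gone), Rock Crab (all prey gone) → extinct.
Round 3: Giant Sea Bass (all prey gone), Harbor Seal (all prey gone) → extinct.
No further losses. Total secondary extinctions: 6.

6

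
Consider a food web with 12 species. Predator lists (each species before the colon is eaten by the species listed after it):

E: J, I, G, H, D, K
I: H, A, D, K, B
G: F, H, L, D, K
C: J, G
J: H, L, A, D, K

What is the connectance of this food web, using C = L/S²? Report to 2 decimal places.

C = 0.16

The web has S = 12 species and L = 23 feeding links.
C = L / S² = 23 / 144 = 0.1597 ≈ 0.16.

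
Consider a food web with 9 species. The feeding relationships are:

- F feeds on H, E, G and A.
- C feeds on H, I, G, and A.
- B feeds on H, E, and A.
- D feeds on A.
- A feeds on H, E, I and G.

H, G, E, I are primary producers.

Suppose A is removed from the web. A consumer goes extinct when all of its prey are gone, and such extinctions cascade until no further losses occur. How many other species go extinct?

Remove A.
Round 1: D (all prey gone) → extinct.
No further losses. Total secondary extinctions: 1.

1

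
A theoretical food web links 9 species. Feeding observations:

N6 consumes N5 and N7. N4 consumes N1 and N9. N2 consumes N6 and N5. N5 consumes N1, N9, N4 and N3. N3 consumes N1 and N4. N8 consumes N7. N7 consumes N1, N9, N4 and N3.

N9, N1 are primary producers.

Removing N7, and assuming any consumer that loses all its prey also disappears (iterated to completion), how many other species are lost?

Remove N7.
Round 1: N8 (all prey gone) → extinct.
No further losses. Total secondary extinctions: 1.

1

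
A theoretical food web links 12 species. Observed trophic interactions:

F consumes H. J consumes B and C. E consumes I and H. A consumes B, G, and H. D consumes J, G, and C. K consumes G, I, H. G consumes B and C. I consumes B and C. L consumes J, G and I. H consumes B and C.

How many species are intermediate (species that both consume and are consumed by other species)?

Intermediate species (has both prey and predators): J, G, I, H.
Count: 4.

4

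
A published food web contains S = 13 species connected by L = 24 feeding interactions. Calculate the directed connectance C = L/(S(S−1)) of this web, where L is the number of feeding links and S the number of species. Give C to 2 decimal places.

C = 0.15

The web has S = 13 species and L = 24 feeding links.
C = L / (S(S−1)) = 24 / 156 = 0.1538 ≈ 0.15.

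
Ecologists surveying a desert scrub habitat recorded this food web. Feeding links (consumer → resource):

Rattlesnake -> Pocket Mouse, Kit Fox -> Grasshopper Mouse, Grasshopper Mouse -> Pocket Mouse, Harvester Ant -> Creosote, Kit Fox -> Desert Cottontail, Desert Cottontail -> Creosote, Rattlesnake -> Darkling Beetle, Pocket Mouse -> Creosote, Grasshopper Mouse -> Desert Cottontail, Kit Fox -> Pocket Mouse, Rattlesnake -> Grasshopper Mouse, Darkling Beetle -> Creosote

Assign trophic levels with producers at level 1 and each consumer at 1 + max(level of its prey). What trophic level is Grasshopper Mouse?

Creosote is a producer → level 1.
Pocket Mouse eats Creosote → level 2.
Grasshopper Mouse eats Pocket Mouse (level 2); other prey at levels: Desert Cottontail 2 → level 3.

Trophic level 3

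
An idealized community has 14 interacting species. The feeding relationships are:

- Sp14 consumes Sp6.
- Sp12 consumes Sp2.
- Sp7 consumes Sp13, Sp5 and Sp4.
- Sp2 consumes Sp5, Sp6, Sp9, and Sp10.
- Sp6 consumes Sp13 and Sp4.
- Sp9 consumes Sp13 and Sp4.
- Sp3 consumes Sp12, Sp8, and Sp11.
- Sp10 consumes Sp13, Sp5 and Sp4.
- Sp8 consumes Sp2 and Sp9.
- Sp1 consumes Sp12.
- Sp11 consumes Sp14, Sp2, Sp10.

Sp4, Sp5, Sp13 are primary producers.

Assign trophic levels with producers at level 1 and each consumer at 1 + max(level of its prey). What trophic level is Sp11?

Sp4 is a producer → level 1.
Sp10 eats Sp4 (level 1); other prey at levels: Sp5 1, Sp13 1 → level 2.
Sp2 eats Sp10 (level 2); other prey at levels: Sp5 1, Sp6 2, Sp9 2 → level 3.
Sp11 eats Sp2 (level 3); other prey at levels: Sp10 2, Sp14 3 → level 4.

Trophic level 4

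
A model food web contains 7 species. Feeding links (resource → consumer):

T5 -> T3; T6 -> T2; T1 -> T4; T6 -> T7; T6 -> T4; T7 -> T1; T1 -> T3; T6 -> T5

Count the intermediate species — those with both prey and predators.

Intermediate species (has both prey and predators): T7, T5, T1.
Count: 3.

3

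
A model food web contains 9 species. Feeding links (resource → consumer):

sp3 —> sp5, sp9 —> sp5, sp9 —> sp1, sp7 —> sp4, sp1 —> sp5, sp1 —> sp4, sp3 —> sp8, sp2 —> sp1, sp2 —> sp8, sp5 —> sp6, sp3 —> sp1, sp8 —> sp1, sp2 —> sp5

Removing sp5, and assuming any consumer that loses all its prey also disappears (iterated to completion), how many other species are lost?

Remove sp5.
Round 1: sp6 (all prey gone) → extinct.
No further losses. Total secondary extinctions: 1.

1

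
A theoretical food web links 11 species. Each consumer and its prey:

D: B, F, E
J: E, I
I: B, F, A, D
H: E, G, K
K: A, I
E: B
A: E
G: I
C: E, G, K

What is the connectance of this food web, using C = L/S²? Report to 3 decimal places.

The web has S = 11 species and L = 20 feeding links.
C = L / S² = 20 / 121 = 0.1653 ≈ 0.165.

C = 0.165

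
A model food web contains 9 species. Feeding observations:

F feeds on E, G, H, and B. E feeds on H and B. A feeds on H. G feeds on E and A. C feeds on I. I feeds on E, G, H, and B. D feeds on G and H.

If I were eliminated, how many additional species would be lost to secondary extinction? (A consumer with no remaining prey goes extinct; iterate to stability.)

1

Remove I.
Round 1: C (all prey gone) → extinct.
No further losses. Total secondary extinctions: 1.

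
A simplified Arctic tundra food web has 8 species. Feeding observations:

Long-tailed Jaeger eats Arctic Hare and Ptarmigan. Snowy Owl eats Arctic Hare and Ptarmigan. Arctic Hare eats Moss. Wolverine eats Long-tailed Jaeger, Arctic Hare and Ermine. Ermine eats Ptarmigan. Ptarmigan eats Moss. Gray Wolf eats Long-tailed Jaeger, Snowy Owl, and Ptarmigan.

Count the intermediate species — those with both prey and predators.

5

Intermediate species (has both prey and predators): Ptarmigan, Arctic Hare, Ermine, Long-tailed Jaeger, Snowy Owl.
Count: 5.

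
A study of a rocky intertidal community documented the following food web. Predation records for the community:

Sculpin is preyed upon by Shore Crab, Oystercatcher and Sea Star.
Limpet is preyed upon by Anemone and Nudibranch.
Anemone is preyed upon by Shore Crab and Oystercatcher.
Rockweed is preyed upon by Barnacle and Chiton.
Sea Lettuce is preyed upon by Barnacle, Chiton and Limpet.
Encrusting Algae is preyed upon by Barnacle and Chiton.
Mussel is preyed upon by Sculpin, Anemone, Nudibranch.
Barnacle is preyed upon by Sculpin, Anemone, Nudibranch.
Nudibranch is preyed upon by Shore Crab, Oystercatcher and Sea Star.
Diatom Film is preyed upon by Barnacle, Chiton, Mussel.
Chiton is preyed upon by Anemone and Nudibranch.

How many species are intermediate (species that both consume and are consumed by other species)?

7

Intermediate species (has both prey and predators): Mussel, Chiton, Limpet, Barnacle, Anemone, Nudibranch, Sculpin.
Count: 7.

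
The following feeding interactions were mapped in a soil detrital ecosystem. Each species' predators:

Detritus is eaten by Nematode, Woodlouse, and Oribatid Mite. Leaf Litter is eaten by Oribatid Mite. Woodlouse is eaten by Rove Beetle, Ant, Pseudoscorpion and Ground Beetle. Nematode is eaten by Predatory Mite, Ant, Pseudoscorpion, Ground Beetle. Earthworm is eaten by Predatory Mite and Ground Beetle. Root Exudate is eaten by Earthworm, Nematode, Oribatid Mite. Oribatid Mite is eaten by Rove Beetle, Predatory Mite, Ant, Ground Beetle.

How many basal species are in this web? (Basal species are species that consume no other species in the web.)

Basal species (no prey listed): Detritus, Leaf Litter, Root Exudate.
Count: 3.

3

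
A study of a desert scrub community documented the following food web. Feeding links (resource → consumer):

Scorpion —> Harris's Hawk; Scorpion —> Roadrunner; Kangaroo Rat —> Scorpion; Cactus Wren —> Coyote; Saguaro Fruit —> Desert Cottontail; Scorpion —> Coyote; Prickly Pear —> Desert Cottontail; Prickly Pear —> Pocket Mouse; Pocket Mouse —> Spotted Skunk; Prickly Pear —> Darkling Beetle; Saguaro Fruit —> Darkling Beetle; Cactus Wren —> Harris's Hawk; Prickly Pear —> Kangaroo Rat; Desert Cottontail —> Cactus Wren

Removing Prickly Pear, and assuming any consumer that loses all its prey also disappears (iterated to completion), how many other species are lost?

Remove Prickly Pear.
Round 1: Pocket Mouse (all prey gone), Kangaroo Rat (all prey gone) → extinct.
Round 2: Scorpion (all prey gone), Spotted Skunk (all prey gone) → extinct.
Round 3: Roadrunner (all prey gone) → extinct.
No further losses. Total secondary extinctions: 5.

5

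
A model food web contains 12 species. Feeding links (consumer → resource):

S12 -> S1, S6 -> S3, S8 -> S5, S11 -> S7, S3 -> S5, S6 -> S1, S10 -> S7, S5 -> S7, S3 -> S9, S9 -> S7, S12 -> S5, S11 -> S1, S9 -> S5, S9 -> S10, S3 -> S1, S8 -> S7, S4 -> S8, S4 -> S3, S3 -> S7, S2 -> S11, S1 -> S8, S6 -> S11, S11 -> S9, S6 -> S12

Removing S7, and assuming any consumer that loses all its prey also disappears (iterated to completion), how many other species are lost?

11

Remove S7.
Round 1: S10 (all prey gone), S5 (all prey gone) → extinct.
Round 2: S8 (all prey gone), S9 (all prey gone) → extinct.
Round 3: S1 (all prey gone) → extinct.
Round 4: S3 (all prey gone), S11 (all prey gone), S12 (all prey gone) → extinct.
Round 5: S2 (all prey gone), S6 (all prey gone), S4 (all prey gone) → extinct.
No further losses. Total secondary extinctions: 11.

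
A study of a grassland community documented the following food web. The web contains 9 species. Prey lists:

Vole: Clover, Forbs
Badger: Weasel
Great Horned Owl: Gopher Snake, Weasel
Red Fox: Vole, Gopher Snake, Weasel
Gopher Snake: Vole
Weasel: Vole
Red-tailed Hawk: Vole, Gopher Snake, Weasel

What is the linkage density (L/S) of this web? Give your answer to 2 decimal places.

L/S = 1.44

There are L = 13 links among S = 9 species.
L/S = 13/9 = 1.4444 ≈ 1.44.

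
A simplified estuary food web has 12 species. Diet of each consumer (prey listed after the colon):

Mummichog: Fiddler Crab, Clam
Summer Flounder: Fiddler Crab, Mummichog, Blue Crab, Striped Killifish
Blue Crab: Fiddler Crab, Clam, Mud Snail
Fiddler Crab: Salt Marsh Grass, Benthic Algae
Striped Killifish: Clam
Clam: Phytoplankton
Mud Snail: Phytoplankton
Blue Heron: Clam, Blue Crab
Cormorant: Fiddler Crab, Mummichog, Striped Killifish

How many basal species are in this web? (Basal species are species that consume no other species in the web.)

3

Basal species (no prey listed): Salt Marsh Grass, Phytoplankton, Benthic Algae.
Count: 3.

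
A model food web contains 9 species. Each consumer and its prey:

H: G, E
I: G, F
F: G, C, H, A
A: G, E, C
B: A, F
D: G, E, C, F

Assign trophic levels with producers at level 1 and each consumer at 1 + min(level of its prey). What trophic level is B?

G is a producer → level 1.
A eats G → level 2.
B eats A → level 3.
No prey of B is below level 2, so 3 is the minimum.

Trophic level 3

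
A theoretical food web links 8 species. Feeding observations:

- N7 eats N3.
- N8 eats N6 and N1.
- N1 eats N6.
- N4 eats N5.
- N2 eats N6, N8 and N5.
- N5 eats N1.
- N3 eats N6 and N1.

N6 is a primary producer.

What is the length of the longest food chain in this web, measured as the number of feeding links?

3 links

One longest chain: N6 → N1 → N3 → N7.
It has 4 species and 3 links.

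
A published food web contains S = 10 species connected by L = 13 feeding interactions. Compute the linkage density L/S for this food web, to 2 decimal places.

There are L = 13 links among S = 10 species.
L/S = 13/10 = 1.3000 ≈ 1.30.

L/S = 1.30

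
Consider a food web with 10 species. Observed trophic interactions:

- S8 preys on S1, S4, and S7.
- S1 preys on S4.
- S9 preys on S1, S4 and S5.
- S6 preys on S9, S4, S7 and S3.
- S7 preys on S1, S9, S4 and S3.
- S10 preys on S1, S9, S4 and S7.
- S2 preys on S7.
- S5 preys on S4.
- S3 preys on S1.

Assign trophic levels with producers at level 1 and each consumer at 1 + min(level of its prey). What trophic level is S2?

S4 is a producer → level 1.
S7 eats S4 → level 2.
S2 eats S7 → level 3.
No prey of S2 is below level 2, so 3 is the minimum.

Trophic level 3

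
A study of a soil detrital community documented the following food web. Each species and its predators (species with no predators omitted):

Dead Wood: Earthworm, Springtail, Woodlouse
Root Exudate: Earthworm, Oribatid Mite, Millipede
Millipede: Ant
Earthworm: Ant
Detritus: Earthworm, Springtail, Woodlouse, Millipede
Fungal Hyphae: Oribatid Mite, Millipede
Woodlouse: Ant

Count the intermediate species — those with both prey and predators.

3

Intermediate species (has both prey and predators): Earthworm, Woodlouse, Millipede.
Count: 3.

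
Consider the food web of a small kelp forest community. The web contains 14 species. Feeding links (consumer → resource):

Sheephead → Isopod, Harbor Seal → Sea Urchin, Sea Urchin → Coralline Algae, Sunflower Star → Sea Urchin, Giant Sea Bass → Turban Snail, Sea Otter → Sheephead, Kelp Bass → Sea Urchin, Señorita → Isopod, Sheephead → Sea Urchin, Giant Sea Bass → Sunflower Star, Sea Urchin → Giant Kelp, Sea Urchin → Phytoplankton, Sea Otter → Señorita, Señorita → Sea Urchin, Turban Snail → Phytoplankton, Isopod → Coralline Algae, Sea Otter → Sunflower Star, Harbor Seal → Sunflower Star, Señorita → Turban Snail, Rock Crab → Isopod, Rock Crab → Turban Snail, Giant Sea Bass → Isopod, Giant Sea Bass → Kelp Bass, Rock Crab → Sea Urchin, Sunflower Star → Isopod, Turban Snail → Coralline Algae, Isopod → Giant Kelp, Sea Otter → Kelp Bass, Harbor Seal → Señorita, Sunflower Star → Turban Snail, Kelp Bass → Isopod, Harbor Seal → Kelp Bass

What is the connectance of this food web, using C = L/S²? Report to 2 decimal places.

C = 0.16

The web has S = 14 species and L = 32 feeding links.
C = L / S² = 32 / 196 = 0.1633 ≈ 0.16.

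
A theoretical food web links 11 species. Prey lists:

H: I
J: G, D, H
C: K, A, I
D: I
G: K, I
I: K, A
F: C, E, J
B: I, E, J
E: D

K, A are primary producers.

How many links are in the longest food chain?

One longest chain: K → I → G → J → F.
It has 5 species and 4 links.

4 links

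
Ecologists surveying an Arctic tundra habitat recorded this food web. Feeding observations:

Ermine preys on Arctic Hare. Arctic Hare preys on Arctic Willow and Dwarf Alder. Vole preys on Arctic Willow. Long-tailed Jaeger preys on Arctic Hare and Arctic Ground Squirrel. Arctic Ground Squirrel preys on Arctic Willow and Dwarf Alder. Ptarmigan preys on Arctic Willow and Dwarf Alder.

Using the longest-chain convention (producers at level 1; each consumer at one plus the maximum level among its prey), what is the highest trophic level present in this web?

3

Producers (level 1): Dwarf Alder, Arctic Willow.
Dwarf Alder → Arctic Hare → Ermine gives Ermine level 3.
No species has a prey at level 3, so no species reaches level 4.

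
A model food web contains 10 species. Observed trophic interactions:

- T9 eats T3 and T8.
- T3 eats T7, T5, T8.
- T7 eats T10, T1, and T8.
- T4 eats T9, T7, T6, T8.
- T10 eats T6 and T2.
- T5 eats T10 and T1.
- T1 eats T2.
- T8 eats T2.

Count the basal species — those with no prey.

Basal species (no prey listed): T2, T6.
Count: 2.

2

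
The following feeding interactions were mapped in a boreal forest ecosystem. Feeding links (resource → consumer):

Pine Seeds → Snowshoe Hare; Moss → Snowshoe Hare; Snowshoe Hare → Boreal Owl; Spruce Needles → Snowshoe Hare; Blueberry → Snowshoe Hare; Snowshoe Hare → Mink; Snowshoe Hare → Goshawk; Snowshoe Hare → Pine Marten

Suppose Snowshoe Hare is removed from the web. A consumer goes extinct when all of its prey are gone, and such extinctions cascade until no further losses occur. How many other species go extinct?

4

Remove Snowshoe Hare.
Round 1: Mink (all prey gone), Pine Marten (all prey gone), Boreal Owl (all prey gone), Goshawk (all prey gone) → extinct.
No further losses. Total secondary extinctions: 4.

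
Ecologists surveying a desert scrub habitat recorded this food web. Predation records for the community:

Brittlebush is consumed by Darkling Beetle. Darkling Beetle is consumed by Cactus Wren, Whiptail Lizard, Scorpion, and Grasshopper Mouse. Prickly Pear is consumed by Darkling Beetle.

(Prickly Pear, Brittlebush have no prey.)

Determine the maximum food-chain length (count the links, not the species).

2 links

One longest chain: Prickly Pear → Darkling Beetle → Whiptail Lizard.
It has 3 species and 2 links.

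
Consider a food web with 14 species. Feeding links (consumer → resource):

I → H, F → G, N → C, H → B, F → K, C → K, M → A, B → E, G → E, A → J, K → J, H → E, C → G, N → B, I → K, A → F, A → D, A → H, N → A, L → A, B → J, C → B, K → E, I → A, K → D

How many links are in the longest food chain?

One longest chain: J → B → H → A → M.
It has 5 species and 4 links.

4 links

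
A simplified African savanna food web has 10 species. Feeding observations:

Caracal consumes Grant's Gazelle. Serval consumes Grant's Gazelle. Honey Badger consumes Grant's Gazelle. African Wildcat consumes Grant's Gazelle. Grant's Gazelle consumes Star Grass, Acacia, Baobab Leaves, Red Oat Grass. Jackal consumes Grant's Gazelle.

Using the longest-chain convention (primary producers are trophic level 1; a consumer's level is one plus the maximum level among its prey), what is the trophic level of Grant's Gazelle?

Trophic level 2

Star Grass is a producer → level 1.
Grant's Gazelle eats Star Grass (level 1); other prey at levels: Red Oat Grass 1, Baobab Leaves 1, Acacia 1 → level 2.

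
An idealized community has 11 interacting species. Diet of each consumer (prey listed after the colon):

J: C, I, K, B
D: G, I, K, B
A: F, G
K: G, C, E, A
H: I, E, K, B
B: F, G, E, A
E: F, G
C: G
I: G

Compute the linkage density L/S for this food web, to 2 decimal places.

L/S = 2.36

There are L = 26 links among S = 11 species.
L/S = 26/11 = 2.3636 ≈ 2.36.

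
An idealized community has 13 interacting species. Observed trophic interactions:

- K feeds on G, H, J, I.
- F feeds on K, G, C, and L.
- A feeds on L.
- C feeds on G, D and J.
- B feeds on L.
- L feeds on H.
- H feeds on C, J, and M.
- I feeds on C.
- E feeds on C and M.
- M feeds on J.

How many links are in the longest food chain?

One longest chain: J → M → H → L → A.
It has 5 species and 4 links.

4 links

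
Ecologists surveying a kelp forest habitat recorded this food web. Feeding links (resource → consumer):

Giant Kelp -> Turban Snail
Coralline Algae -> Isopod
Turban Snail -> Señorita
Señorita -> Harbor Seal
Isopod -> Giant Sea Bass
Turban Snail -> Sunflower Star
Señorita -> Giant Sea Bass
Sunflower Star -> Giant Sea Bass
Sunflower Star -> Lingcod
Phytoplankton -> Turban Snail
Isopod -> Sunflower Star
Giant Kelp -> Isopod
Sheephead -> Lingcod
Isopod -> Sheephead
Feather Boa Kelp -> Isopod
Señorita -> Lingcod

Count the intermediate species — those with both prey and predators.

5

Intermediate species (has both prey and predators): Turban Snail, Isopod, Sheephead, Sunflower Star, Señorita.
Count: 5.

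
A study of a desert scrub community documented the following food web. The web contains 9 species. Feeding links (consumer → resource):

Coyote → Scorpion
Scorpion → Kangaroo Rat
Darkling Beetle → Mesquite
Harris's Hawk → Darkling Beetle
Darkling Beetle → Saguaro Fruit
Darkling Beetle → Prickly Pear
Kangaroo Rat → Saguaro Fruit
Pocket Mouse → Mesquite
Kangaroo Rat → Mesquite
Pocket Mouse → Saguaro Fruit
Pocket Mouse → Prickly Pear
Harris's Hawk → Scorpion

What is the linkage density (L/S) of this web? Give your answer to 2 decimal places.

L/S = 1.33

There are L = 12 links among S = 9 species.
L/S = 12/9 = 1.3333 ≈ 1.33.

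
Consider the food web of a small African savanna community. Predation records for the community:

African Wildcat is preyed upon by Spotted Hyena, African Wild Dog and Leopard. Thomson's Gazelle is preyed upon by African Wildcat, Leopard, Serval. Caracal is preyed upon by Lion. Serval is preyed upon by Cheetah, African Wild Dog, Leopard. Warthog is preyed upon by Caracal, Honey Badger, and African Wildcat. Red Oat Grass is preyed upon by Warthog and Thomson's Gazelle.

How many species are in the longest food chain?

One longest chain: Red Oat Grass → Warthog → African Wildcat → Spotted Hyena.
It has 4 species and 3 links.

4 species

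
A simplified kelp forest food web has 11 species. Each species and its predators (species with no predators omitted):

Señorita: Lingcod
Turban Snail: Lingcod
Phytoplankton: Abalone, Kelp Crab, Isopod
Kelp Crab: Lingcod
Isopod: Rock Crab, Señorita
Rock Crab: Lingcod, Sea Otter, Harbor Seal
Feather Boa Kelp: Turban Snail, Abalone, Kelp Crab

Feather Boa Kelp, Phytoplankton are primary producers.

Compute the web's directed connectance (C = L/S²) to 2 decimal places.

C = 0.12

The web has S = 11 species and L = 14 feeding links.
C = L / S² = 14 / 121 = 0.1157 ≈ 0.12.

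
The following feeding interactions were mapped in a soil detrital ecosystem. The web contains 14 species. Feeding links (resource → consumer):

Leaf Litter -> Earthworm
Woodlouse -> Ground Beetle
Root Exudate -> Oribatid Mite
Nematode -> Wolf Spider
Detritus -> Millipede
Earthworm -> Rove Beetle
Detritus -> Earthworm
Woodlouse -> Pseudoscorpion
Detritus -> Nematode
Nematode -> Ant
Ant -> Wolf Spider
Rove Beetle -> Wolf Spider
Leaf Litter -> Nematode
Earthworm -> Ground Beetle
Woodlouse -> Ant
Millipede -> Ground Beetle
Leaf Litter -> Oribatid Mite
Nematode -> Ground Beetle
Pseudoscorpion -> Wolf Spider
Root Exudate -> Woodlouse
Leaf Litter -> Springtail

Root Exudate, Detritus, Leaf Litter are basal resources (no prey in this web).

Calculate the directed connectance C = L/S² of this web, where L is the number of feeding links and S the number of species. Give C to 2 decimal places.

The web has S = 14 species and L = 21 feeding links.
C = L / S² = 21 / 196 = 0.1071 ≈ 0.11.

C = 0.11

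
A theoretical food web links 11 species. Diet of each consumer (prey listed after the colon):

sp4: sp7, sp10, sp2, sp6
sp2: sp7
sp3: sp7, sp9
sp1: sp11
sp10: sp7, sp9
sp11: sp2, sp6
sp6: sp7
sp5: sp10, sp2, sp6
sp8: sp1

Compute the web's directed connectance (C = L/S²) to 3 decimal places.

The web has S = 11 species and L = 17 feeding links.
C = L / S² = 17 / 121 = 0.1405 ≈ 0.140.

C = 0.140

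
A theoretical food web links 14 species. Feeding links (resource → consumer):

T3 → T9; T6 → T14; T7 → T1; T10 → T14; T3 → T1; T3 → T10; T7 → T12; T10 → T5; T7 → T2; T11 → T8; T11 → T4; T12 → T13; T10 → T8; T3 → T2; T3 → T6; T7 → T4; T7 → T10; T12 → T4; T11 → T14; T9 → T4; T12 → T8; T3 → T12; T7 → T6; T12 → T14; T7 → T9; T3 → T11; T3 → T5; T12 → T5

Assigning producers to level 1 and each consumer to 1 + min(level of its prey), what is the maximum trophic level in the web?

3

Producers (level 1): T7, T3.
Following each consumer down to its lowest-level prey: T7 → T12 → T8 (levels 1 through 3).
All prey of T8 (T12 2, T11 2, T10 2) are at level 2 or above, so T8 is at level 1 + 2 = 3.
Every consumer has at least one prey at level 2 or below, so none exceeds level 3.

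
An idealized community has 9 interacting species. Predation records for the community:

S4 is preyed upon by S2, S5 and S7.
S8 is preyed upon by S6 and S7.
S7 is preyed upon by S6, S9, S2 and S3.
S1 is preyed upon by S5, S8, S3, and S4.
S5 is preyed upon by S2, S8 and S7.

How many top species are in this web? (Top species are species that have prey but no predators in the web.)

4

Top species (has prey, but nothing eats it): S9, S3, S2, S6.
Count: 4.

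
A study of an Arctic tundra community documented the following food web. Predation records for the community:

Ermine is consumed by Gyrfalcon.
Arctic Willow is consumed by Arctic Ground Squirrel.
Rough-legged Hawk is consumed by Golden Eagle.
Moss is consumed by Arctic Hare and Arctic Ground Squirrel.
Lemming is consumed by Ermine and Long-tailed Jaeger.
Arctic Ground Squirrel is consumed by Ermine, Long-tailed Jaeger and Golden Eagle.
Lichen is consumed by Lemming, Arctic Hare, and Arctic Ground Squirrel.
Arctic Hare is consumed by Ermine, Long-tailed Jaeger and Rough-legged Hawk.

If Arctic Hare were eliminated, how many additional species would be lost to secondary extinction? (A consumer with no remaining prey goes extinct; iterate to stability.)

1

Remove Arctic Hare.
Round 1: Rough-legged Hawk (all prey gone) → extinct.
No further losses. Total secondary extinctions: 1.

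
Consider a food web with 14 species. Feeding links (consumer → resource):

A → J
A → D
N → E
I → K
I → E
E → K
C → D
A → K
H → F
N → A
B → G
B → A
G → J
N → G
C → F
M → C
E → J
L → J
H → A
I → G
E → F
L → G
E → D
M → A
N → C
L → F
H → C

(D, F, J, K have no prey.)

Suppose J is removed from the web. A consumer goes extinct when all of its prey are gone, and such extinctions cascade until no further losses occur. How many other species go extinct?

Remove J.
Round 1: G (all prey gone) → extinct.
No further losses. Total secondary extinctions: 1.

1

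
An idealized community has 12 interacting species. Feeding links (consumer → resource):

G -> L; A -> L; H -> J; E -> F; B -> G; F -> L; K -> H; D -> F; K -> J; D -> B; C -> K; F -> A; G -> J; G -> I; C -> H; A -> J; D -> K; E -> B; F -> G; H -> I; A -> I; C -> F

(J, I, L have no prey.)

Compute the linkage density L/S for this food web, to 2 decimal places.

There are L = 22 links among S = 12 species.
L/S = 22/12 = 1.8333 ≈ 1.83.

L/S = 1.83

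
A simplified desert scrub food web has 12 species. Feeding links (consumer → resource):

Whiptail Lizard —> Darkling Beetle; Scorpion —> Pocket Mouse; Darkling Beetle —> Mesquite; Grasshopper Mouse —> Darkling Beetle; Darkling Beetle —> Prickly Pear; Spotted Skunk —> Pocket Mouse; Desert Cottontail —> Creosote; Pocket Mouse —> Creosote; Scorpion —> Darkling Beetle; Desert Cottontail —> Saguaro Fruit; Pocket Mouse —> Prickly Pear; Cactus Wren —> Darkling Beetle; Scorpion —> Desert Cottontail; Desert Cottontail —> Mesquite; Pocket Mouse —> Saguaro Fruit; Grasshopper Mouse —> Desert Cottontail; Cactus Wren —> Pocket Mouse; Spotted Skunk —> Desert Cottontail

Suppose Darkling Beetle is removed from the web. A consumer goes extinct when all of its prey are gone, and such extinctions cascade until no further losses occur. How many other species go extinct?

Remove Darkling Beetle.
Round 1: Whiptail Lizard (all prey gone) → extinct.
No further losses. Total secondary extinctions: 1.

1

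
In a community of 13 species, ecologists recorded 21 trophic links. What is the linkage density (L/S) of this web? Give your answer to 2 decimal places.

There are L = 21 links among S = 13 species.
L/S = 21/13 = 1.6154 ≈ 1.62.

L/S = 1.62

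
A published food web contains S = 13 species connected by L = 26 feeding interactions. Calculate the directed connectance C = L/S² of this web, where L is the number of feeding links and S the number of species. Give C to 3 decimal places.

C = 0.154

The web has S = 13 species and L = 26 feeding links.
C = L / S² = 26 / 169 = 0.1538 ≈ 0.154.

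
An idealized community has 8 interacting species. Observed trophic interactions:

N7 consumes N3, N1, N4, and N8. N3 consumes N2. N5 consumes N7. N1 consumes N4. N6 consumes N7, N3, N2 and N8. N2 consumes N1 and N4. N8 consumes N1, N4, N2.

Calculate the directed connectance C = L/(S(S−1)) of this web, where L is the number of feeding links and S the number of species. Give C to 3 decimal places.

C = 0.286

The web has S = 8 species and L = 16 feeding links.
C = L / (S(S−1)) = 16 / 56 = 0.2857 ≈ 0.286.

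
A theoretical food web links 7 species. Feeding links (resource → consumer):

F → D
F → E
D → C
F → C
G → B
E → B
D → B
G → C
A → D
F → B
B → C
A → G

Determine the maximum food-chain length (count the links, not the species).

3 links

One longest chain: A → D → B → C.
It has 4 species and 3 links.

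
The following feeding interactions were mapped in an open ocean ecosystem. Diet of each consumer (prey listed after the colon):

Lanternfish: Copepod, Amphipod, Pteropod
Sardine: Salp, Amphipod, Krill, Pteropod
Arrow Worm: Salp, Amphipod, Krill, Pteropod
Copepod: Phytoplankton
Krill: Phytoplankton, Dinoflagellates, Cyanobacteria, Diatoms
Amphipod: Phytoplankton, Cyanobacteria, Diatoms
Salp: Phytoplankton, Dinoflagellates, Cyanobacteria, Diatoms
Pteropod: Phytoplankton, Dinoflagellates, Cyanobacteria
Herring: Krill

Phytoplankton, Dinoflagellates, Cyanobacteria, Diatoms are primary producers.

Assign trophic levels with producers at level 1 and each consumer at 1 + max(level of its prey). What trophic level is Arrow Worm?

Phytoplankton is a producer → level 1.
Pteropod eats Phytoplankton (level 1); other prey at levels: Dinoflagellates 1, Cyanobacteria 1 → level 2.
Arrow Worm eats Pteropod (level 2); other prey at levels: Salp 2, Amphipod 2, Krill 2 → level 3.

Trophic level 3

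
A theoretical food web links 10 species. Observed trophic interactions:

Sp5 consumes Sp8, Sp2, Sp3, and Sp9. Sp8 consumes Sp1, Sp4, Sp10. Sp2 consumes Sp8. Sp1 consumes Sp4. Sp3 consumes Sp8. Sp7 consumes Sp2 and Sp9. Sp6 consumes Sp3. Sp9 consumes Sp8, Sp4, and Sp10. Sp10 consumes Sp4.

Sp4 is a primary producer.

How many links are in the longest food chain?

One longest chain: Sp4 → Sp1 → Sp8 → Sp2 → Sp7.
It has 5 species and 4 links.

4 links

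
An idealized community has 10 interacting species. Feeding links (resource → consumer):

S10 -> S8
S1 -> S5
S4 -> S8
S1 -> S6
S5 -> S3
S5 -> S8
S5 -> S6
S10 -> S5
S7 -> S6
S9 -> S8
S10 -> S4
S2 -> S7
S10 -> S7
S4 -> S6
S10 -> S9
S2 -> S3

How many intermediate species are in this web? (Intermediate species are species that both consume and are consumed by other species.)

Intermediate species (has both prey and predators): S4, S9, S7, S5.
Count: 4.

4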